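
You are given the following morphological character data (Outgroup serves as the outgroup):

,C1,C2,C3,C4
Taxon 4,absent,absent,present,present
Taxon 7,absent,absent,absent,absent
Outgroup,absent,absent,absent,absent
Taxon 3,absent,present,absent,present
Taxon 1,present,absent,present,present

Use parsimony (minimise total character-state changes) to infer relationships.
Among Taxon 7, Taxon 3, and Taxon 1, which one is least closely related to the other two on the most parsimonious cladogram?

Taxon 7

The outgroup has state 'absent' for every character, so 'present' is the derived state throughout.
C1: derived state 'present' in Taxon 1 only — an autapomorphy, so it tells us nothing about relationships among taxa.
C2: derived state 'present' in Taxon 3 only — an autapomorphy, so it tells us nothing about relationships among taxa.
C3 (derived state 'present') is shared by Taxon 1 and Taxon 4 — a synapomorphy uniting that clade.
C4: derived state 'present' in Taxon 1, Taxon 3, and Taxon 4 only — synapomorphy for {Taxon 1, Taxon 3, Taxon 4}.
Most parsimonious ingroup topology: ((Taxon 3,(Taxon 1,Taxon 4)),Taxon 7).
Taxon 1 and Taxon 3 share a more recent common ancestor with each other than either does with Taxon 7, so Taxon 7 is the least closely related of the three.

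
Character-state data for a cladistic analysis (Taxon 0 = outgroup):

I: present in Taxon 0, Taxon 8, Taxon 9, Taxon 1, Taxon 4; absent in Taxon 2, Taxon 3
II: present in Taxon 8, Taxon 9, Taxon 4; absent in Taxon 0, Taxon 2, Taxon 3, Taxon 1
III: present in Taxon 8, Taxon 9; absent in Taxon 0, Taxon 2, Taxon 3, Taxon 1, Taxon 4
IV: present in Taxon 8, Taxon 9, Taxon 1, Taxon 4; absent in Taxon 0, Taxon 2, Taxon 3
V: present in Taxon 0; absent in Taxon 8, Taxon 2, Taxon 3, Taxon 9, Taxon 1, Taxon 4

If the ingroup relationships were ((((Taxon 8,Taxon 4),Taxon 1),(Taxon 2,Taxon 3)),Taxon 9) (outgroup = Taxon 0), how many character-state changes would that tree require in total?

8

Map each character onto ((((Taxon 8,Taxon 4),Taxon 1),(Taxon 2,Taxon 3)),Taxon 9) (rooted by Taxon 0) and count the minimum state changes it requires (Fitch parsimony):
I: 1; II: 2; III: 2; IV: 2; V: 1.
Total tree length = 8.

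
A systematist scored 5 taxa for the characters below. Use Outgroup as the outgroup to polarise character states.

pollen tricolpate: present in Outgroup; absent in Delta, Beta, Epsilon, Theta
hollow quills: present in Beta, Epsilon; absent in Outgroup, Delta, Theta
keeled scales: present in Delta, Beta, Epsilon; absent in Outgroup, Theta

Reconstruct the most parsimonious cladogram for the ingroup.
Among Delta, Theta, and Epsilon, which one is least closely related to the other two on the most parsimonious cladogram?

Theta

Character polarity is set by the outgroup: the derived state is whichever differs from the outgroup's state, so for pollen tricolpate the derived state is 'absent', and for the remaining characters it is 'present'.
pollen tricolpate (derived state 'absent') is shared by all ingroup taxa — unites the whole ingroup.
hollow quills: derived state 'present' in Beta and Epsilon only — synapomorphy for {Beta, Epsilon}.
keeled scales: derived state 'present' in Beta, Delta, and Epsilon only — synapomorphy for {Beta, Delta, Epsilon}.
Most parsimonious ingroup topology: ((Delta,(Beta,Epsilon)),Theta).
Epsilon and Delta share a more recent common ancestor with each other than either does with Theta, so Theta is the least closely related of the three.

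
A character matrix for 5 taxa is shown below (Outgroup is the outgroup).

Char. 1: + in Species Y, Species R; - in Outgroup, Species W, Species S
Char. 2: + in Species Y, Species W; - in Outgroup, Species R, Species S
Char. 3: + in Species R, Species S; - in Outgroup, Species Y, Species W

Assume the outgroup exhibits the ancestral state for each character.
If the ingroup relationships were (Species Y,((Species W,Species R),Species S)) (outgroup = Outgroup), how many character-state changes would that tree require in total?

6

Map each character onto (Species Y,((Species W,Species R),Species S)) (rooted by Outgroup) and count the minimum state changes it requires (Fitch parsimony):
Char. 1: 2; Char. 2: 2; Char. 3: 2.
Total tree length = 6.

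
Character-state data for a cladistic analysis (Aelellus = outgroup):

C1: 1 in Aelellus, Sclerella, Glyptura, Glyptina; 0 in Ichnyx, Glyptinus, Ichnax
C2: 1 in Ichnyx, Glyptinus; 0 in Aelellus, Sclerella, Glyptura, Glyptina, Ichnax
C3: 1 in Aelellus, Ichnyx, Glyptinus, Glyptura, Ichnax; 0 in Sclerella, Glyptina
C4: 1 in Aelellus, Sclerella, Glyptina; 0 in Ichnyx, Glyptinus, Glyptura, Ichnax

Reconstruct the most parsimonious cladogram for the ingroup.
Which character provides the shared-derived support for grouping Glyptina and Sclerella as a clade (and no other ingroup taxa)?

C3

Character polarity is set by the outgroup: the derived state is whichever differs from the outgroup's state, so for C1, C3, C4 the derived state is '0', and for the remaining characters it is '1'.
C1 (derived state '0') is shared by Glyptinus, Ichnax, and Ichnyx — a synapomorphy uniting that clade.
C2: derived state '1' in Glyptinus and Ichnyx only — synapomorphy for {Glyptinus, Ichnyx}.
Only Glyptina and Sclerella show the derived state '0' for C3, supporting them as a clade.
C4 (derived state '0') is shared by Glyptinus, Glyptura, Ichnax, and Ichnyx — a synapomorphy uniting that clade.
Most parsimonious ingroup topology: ((((Ichnyx,Glyptinus),Ichnax),Glyptura),(Sclerella,Glyptina)).
The clade {Glyptina, Sclerella} is supported by C3: its derived state '0' occurs in exactly those taxa and in no other taxon (including the outgroup).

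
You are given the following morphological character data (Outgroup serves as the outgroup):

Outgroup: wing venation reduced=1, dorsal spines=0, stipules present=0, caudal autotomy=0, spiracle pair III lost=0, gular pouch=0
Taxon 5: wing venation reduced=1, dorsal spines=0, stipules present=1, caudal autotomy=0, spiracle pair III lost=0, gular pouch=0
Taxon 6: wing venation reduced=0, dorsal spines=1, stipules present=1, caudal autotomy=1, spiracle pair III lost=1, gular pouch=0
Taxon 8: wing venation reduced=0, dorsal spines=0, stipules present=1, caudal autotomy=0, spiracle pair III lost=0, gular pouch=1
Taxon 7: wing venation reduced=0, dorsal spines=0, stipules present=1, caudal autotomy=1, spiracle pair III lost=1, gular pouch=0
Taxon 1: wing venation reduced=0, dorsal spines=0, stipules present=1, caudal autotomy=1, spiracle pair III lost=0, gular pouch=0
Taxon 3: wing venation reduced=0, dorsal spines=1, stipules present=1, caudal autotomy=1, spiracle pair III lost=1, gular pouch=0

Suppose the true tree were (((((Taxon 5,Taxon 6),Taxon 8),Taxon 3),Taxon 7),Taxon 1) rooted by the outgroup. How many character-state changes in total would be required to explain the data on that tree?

12

Map each character onto (((((Taxon 5,Taxon 6),Taxon 8),Taxon 3),Taxon 7),Taxon 1) (rooted by Outgroup) and count the minimum state changes it requires (Fitch parsimony):
wing venation reduced: 2; dorsal spines: 2; stipules present: 1; caudal autotomy: 3; spiracle pair III lost: 3; gular pouch: 1.
Total tree length = 12.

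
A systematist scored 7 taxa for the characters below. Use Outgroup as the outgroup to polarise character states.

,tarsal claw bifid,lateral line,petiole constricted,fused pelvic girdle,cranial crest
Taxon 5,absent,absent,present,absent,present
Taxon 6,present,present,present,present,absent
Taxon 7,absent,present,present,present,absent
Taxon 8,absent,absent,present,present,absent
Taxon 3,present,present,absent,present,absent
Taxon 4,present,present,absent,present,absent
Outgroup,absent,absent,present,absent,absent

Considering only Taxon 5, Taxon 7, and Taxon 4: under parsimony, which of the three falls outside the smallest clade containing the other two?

Taxon 5

Character polarity is set by the outgroup: the derived state is whichever differs from the outgroup's state, so for petiole constricted the derived state is 'absent', and for the remaining characters it is 'present'.
Only Taxon 3, Taxon 4, and Taxon 6 show the derived state 'present' for tarsal claw bifid, supporting them as a clade.
lateral line (derived state 'present') is shared by Taxon 3, Taxon 4, Taxon 6, and Taxon 7 — a synapomorphy uniting that clade.
Only Taxon 3 and Taxon 4 show the derived state 'absent' for petiole constricted, supporting them as a clade.
Only Taxon 3, Taxon 4, Taxon 6, Taxon 7, and Taxon 8 show the derived state 'present' for fused pelvic girdle, supporting them as a clade.
cranial crest (derived state 'present') is unique to Taxon 5 (autapomorphy; uninformative for grouping).
Most parsimonious ingroup topology: (((((Taxon 3,Taxon 4),Taxon 6),Taxon 7),Taxon 8),Taxon 5).
Taxon 7 and Taxon 4 share a more recent common ancestor with each other than either does with Taxon 5, so Taxon 5 is the least closely related of the three.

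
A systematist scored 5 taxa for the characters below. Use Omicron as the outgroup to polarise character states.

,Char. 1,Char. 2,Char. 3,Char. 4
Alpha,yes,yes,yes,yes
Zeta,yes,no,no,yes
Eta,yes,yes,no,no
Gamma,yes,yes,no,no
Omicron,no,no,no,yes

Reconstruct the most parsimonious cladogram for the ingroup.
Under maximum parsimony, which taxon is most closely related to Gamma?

Character polarity is set by the outgroup: the derived state is whichever differs from the outgroup's state, so for Char. 4 the derived state is 'no', and for the remaining characters it is 'yes'.
All ingroup taxa share the derived state 'yes' for Char. 1; it defines the ingroup but does not resolve relationships within it.
Char. 2: derived state 'yes' in Alpha, Eta, and Gamma only — synapomorphy for {Alpha, Eta, Gamma}.
Char. 3: derived state 'yes' in Alpha only — an autapomorphy, so it tells us nothing about relationships among taxa.
Char. 4: derived state 'no' in Eta and Gamma only — synapomorphy for {Eta, Gamma}.
Most parsimonious ingroup topology: (Zeta,((Eta,Gamma),Alpha)).
Gamma and Eta form a cherry on this tree, so they are sister taxa.

Eta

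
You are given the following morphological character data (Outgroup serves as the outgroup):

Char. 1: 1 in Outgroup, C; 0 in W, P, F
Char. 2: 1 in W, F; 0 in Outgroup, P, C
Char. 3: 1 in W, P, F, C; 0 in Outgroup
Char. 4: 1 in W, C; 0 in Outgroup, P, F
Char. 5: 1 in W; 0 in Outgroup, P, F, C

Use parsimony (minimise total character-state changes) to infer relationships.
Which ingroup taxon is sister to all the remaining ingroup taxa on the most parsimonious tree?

C

Character polarity is set by the outgroup: the derived state is whichever differs from the outgroup's state, so for Char. 1 the derived state is '0', and for the remaining characters it is '1'.
Only F, P, and W show the derived state '0' for Char. 1, supporting them as a clade.
Only F and W show the derived state '1' for Char. 2, supporting them as a clade.
Char. 3 (derived state '1') is shared by all ingroup taxa — unites the whole ingroup.
Char. 4 groups C and W, which is incompatible with the clades supported by the remaining characters; treating it as convergent (homoplasy) costs fewer steps than any alternative tree.
Char. 5: derived state '1' in W only — an autapomorphy, so it tells us nothing about relationships among taxa.
Most parsimonious ingroup topology: (((W,F),P),C).
C is sister to the clade containing all other ingroup taxa, so it is the earliest-diverging (most basal) ingroup lineage.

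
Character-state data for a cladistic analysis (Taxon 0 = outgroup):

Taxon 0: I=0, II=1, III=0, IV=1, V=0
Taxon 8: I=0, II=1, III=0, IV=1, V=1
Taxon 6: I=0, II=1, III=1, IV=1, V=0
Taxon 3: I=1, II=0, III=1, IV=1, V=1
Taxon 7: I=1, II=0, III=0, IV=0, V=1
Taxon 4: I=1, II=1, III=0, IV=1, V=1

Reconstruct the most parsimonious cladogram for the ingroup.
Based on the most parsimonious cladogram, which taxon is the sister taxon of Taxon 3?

Character polarity is set by the outgroup: the derived state is whichever differs from the outgroup's state, so for II, IV the derived state is '0', and for the remaining characters it is '1'.
Only Taxon 3, Taxon 4, and Taxon 7 show the derived state '1' for I, supporting them as a clade.
Only Taxon 3 and Taxon 7 show the derived state '0' for II, supporting them as a clade.
III (state '1') occurs in Taxon 3 and Taxon 6 but conflicts with the nesting implied by the other characters — most parsimoniously interpreted as homoplasy.
IV (derived state '0') is unique to Taxon 7 (autapomorphy; uninformative for grouping).
V (derived state '1') is shared by Taxon 3, Taxon 4, Taxon 7, and Taxon 8 — a synapomorphy uniting that clade.
Most parsimonious ingroup topology: ((Taxon 8,((Taxon 3,Taxon 7),Taxon 4)),Taxon 6).
Taxon 3 and Taxon 7 form a cherry on this tree, so they are sister taxa.

Taxon 7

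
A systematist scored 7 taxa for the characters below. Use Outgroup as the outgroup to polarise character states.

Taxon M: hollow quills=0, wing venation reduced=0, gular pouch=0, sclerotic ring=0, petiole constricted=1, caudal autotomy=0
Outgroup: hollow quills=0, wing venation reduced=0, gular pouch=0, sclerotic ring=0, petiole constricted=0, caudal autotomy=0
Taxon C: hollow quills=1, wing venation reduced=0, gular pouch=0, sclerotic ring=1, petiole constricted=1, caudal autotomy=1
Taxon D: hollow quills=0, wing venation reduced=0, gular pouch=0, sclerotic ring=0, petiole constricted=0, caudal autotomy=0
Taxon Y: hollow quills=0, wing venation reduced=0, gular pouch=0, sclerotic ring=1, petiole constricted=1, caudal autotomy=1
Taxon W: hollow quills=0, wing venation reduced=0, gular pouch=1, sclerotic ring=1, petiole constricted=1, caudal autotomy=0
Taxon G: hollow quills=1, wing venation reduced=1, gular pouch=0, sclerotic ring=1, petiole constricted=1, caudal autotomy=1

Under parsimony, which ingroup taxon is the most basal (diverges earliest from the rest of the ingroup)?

Taxon D

The outgroup has state '0' for every character, so '1' is the derived state throughout.
hollow quills: derived state '1' in Taxon C and Taxon G only — synapomorphy for {Taxon C, Taxon G}.
wing venation reduced: derived state '1' in Taxon G only — an autapomorphy, so it tells us nothing about relationships among taxa.
gular pouch: derived state '1' in Taxon W only — an autapomorphy, so it tells us nothing about relationships among taxa.
Only Taxon C, Taxon G, Taxon W, and Taxon Y show the derived state '1' for sclerotic ring, supporting them as a clade.
Only Taxon C, Taxon G, Taxon M, Taxon W, and Taxon Y show the derived state '1' for petiole constricted, supporting them as a clade.
caudal autotomy (derived state '1') is shared by Taxon C, Taxon G, and Taxon Y — a synapomorphy uniting that clade.
Most parsimonious ingroup topology: (((Taxon W,((Taxon C,Taxon G),Taxon Y)),Taxon M),Taxon D).
Taxon D is sister to the clade containing all other ingroup taxa, so it is the earliest-diverging (most basal) ingroup lineage.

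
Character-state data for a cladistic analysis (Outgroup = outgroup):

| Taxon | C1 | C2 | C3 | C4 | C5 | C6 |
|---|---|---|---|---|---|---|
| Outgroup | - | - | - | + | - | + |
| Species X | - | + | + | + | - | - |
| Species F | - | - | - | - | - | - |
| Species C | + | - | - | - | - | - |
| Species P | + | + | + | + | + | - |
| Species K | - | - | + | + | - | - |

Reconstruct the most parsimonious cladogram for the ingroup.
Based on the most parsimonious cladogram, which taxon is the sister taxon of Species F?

Character polarity is set by the outgroup: the derived state is whichever differs from the outgroup's state, so for C4, C6 the derived state is '-', and for the remaining characters it is '+'.
C1 (state '+') occurs in Species C and Species P but conflicts with the nesting implied by the other characters — most parsimoniously interpreted as homoplasy.
C2 (derived state '+') is shared by Species P and Species X — a synapomorphy uniting that clade.
Only Species K, Species P, and Species X show the derived state '+' for C3, supporting them as a clade.
C4 (derived state '-') is shared by Species C and Species F — a synapomorphy uniting that clade.
C5 (derived state '+') is unique to Species P (autapomorphy; uninformative for grouping).
All ingroup taxa share the derived state '-' for C6; it defines the ingroup but does not resolve relationships within it.
Most parsimonious ingroup topology: (((Species X,Species P),Species K),(Species F,Species C)).
Species F and Species C form a cherry on this tree, so they are sister taxa.

Species C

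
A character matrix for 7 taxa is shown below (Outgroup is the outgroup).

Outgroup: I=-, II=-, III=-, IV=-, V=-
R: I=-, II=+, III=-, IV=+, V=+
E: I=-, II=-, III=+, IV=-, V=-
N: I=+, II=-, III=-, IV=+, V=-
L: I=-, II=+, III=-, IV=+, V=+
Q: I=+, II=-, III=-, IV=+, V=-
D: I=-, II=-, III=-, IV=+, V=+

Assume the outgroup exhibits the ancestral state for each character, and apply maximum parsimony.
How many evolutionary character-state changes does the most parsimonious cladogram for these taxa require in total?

5

The outgroup has state '-' for every character, so '+' is the derived state throughout.
I: derived state '+' in N and Q only — synapomorphy for {N, Q}.
II (derived state '+') is shared by L and R — a synapomorphy uniting that clade.
III: derived state '+' in E only — an autapomorphy, so it tells us nothing about relationships among taxa.
IV (derived state '+') is shared by D, L, N, Q, and R — a synapomorphy uniting that clade.
V (derived state '+') is shared by D, L, and R — a synapomorphy uniting that clade.
Most parsimonious ingroup topology: ((((R,L),D),(N,Q)),E).
Changes per character on this tree: I: 1; II: 1; III: 1; IV: 1; V: 1.
Total = 5.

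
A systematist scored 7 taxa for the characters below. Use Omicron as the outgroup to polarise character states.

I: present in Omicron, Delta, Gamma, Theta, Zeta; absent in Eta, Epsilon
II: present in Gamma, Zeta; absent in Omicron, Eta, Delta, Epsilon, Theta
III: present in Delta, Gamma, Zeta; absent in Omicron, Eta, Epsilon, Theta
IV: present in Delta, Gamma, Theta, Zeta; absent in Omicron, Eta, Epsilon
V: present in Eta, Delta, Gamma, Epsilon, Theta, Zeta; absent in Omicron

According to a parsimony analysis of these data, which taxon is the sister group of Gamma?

Zeta

Character polarity is set by the outgroup: the derived state is whichever differs from the outgroup's state, so for I the derived state is 'absent', and for the remaining characters it is 'present'.
Only Epsilon and Eta show the derived state 'absent' for I, supporting them as a clade.
Only Gamma and Zeta show the derived state 'present' for II, supporting them as a clade.
III: derived state 'present' in Delta, Gamma, and Zeta only — synapomorphy for {Delta, Gamma, Zeta}.
IV (derived state 'present') is shared by Delta, Gamma, Theta, and Zeta — a synapomorphy uniting that clade.
All ingroup taxa share the derived state 'present' for V; it defines the ingroup but does not resolve relationships within it.
Most parsimonious ingroup topology: ((Eta,Epsilon),((Delta,(Gamma,Zeta)),Theta)).
Gamma and Zeta form a cherry on this tree, so they are sister taxa.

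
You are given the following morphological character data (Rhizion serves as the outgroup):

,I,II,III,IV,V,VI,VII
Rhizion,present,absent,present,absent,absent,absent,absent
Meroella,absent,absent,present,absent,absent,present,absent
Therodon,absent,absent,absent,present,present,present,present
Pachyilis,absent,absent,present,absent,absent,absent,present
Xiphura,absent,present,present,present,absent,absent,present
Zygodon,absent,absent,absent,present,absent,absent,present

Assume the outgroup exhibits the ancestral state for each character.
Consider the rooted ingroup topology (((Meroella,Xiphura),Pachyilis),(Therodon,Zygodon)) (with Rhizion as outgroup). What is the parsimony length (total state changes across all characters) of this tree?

Map each character onto (((Meroella,Xiphura),Pachyilis),(Therodon,Zygodon)) (rooted by Rhizion) and count the minimum state changes it requires (Fitch parsimony):
I: 1; II: 1; III: 1; IV: 2; V: 1; VI: 2; VII: 2.
Total tree length = 10.

10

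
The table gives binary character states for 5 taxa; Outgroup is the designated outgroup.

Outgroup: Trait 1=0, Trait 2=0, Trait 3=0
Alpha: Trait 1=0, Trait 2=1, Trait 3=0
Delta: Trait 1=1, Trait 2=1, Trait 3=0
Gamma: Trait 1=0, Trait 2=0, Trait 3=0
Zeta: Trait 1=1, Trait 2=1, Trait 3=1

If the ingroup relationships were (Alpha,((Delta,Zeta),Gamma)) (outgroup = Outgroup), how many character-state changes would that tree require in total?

4

Map each character onto (Alpha,((Delta,Zeta),Gamma)) (rooted by Outgroup) and count the minimum state changes it requires (Fitch parsimony):
Trait 1: 1; Trait 2: 2; Trait 3: 1.
Total tree length = 4.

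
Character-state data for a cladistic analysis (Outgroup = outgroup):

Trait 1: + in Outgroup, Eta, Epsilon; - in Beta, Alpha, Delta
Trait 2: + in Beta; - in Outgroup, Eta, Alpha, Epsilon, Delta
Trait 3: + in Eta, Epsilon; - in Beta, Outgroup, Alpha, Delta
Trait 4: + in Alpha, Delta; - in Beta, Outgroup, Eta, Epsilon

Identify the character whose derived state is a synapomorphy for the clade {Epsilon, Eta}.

Trait 3

Character polarity is set by the outgroup: the derived state is whichever differs from the outgroup's state, so for Trait 1 the derived state is '-', and for the remaining characters it is '+'.
Trait 1 (derived state '-') is shared by Alpha, Beta, and Delta — a synapomorphy uniting that clade.
Trait 2 (derived state '+') is unique to Beta (autapomorphy; uninformative for grouping).
Trait 3 (derived state '+') is shared by Epsilon and Eta — a synapomorphy uniting that clade.
Only Alpha and Delta show the derived state '+' for Trait 4, supporting them as a clade.
Most parsimonious ingroup topology: (((Alpha,Delta),Beta),(Epsilon,Eta)).
The clade {Epsilon, Eta} is supported by Trait 3: its derived state '+' occurs in exactly those taxa and in no other taxon (including the outgroup).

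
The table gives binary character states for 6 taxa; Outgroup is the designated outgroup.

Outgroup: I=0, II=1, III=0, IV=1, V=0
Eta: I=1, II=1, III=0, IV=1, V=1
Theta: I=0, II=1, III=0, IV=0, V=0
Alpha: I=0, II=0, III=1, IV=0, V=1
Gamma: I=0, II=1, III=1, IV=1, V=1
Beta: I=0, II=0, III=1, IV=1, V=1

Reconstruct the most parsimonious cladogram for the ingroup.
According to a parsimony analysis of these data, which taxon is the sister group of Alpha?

Character polarity is set by the outgroup: the derived state is whichever differs from the outgroup's state, so for II, IV the derived state is '0', and for the remaining characters it is '1'.
I: derived state '1' in Eta only — an autapomorphy, so it tells us nothing about relationships among taxa.
II: derived state '0' in Alpha and Beta only — synapomorphy for {Alpha, Beta}.
III (derived state '1') is shared by Alpha, Beta, and Gamma — a synapomorphy uniting that clade.
IV (state '0') occurs in Alpha and Theta but conflicts with the nesting implied by the other characters — most parsimoniously interpreted as homoplasy.
V: derived state '1' in Alpha, Beta, Eta, and Gamma only — synapomorphy for {Alpha, Beta, Eta, Gamma}.
Most parsimonious ingroup topology: ((Eta,((Alpha,Beta),Gamma)),Theta).
Alpha and Beta form a cherry on this tree, so they are sister taxa.

Beta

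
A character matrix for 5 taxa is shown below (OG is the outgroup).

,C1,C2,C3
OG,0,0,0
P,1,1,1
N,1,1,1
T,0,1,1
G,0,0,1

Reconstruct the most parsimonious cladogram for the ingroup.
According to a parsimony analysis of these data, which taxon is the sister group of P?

N

The outgroup has state '0' for every character, so '1' is the derived state throughout.
C1: derived state '1' in N and P only — synapomorphy for {N, P}.
C2: derived state '1' in N, P, and T only — synapomorphy for {N, P, T}.
All ingroup taxa share the derived state '1' for C3; it defines the ingroup but does not resolve relationships within it.
Most parsimonious ingroup topology: (((P,N),T),G).
P and N form a cherry on this tree, so they are sister taxa.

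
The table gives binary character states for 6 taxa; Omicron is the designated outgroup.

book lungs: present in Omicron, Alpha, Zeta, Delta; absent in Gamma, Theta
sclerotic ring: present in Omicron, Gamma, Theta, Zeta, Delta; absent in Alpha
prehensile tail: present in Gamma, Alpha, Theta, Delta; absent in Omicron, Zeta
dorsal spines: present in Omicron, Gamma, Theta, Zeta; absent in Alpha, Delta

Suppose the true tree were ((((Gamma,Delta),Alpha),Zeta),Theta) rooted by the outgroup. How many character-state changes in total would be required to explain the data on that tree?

7

Map each character onto ((((Gamma,Delta),Alpha),Zeta),Theta) (rooted by Omicron) and count the minimum state changes it requires (Fitch parsimony):
book lungs: 2; sclerotic ring: 1; prehensile tail: 2; dorsal spines: 2.
Total tree length = 7.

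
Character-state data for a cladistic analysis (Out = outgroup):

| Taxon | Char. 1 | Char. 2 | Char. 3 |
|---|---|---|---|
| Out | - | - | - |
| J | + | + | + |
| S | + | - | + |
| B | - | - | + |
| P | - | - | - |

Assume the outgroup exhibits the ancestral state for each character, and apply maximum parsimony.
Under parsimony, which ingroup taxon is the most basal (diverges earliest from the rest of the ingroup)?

The outgroup has state '-' for every character, so '+' is the derived state throughout.
Char. 1: derived state '+' in J and S only — synapomorphy for {J, S}.
Char. 2 (derived state '+') is unique to J (autapomorphy; uninformative for grouping).
Char. 3 (derived state '+') is shared by B, J, and S — a synapomorphy uniting that clade.
Most parsimonious ingroup topology: (((J,S),B),P).
P is sister to the clade containing all other ingroup taxa, so it is the earliest-diverging (most basal) ingroup lineage.

P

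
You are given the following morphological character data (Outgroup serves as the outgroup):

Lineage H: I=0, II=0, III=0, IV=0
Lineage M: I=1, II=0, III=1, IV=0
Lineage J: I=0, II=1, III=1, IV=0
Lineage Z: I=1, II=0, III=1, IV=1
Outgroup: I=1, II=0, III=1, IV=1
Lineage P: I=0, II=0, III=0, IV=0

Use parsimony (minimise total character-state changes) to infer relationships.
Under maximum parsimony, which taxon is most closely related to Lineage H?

Lineage P

Character polarity is set by the outgroup: the derived state is whichever differs from the outgroup's state, so for I, III, IV the derived state is '0', and for the remaining characters it is '1'.
I (derived state '0') is shared by Lineage H, Lineage J, and Lineage P — a synapomorphy uniting that clade.
II (derived state '1') is unique to Lineage J (autapomorphy; uninformative for grouping).
III: derived state '0' in Lineage H and Lineage P only — synapomorphy for {Lineage H, Lineage P}.
IV (derived state '0') is shared by Lineage H, Lineage J, Lineage M, and Lineage P — a synapomorphy uniting that clade.
Most parsimonious ingroup topology: ((((Lineage H,Lineage P),Lineage J),Lineage M),Lineage Z).
Lineage H and Lineage P form a cherry on this tree, so they are sister taxa.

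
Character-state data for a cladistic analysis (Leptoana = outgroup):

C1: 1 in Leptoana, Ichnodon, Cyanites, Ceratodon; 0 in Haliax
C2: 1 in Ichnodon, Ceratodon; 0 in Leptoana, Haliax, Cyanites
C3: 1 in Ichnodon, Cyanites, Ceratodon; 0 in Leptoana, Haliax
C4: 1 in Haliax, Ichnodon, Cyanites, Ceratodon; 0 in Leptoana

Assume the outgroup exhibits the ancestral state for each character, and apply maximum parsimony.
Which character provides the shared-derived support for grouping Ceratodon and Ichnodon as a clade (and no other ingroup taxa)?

Character polarity is set by the outgroup: the derived state is whichever differs from the outgroup's state, so for C1 the derived state is '0', and for the remaining characters it is '1'.
C1: derived state '0' in Haliax only — an autapomorphy, so it tells us nothing about relationships among taxa.
C2: derived state '1' in Ceratodon and Ichnodon only — synapomorphy for {Ceratodon, Ichnodon}.
C3: derived state '1' in Ceratodon, Cyanites, and Ichnodon only — synapomorphy for {Ceratodon, Cyanites, Ichnodon}.
C4 (derived state '1') is shared by all ingroup taxa — unites the whole ingroup.
Most parsimonious ingroup topology: (Haliax,((Ichnodon,Ceratodon),Cyanites)).
The clade {Ceratodon, Ichnodon} is supported by C2: its derived state '1' occurs in exactly those taxa and in no other taxon (including the outgroup).

C2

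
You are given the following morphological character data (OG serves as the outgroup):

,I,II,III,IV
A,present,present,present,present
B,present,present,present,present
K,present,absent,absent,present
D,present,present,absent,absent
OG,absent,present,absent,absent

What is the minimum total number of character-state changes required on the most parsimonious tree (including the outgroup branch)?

4

Character polarity is set by the outgroup: the derived state is whichever differs from the outgroup's state, so for II the derived state is 'absent', and for the remaining characters it is 'present'.
All ingroup taxa share the derived state 'present' for I; it defines the ingroup but does not resolve relationships within it.
II: derived state 'absent' in K only — an autapomorphy, so it tells us nothing about relationships among taxa.
Only A and B show the derived state 'present' for III, supporting them as a clade.
Only A, B, and K show the derived state 'present' for IV, supporting them as a clade.
Most parsimonious ingroup topology: ((K,(A,B)),D).
Changes per character on this tree: I: 1; II: 1; III: 1; IV: 1.
Total = 4.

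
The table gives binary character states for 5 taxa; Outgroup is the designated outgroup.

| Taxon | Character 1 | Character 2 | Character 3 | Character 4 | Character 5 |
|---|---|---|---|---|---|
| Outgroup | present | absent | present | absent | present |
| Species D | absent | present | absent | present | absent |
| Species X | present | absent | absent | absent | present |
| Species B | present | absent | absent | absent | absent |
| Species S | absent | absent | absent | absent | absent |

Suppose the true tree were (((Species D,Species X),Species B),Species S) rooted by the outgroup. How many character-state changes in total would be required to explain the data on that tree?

Map each character onto (((Species D,Species X),Species B),Species S) (rooted by Outgroup) and count the minimum state changes it requires (Fitch parsimony):
Character 1: 2; Character 2: 1; Character 3: 1; Character 4: 1; Character 5: 2.
Total tree length = 7.

7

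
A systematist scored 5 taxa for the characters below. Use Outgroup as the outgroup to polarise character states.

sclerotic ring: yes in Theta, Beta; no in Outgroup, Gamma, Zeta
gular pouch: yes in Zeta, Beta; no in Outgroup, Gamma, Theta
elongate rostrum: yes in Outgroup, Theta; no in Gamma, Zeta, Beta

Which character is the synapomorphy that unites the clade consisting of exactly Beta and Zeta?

gular pouch

Character polarity is set by the outgroup: the derived state is whichever differs from the outgroup's state, so for elongate rostrum the derived state is 'no', and for the remaining characters it is 'yes'.
sclerotic ring groups Beta and Theta, which is incompatible with the clades supported by the remaining characters; treating it as convergent (homoplasy) costs fewer steps than any alternative tree.
gular pouch (derived state 'yes') is shared by Beta and Zeta — a synapomorphy uniting that clade.
Only Beta, Gamma, and Zeta show the derived state 'no' for elongate rostrum, supporting them as a clade.
Most parsimonious ingroup topology: ((Gamma,(Zeta,Beta)),Theta).
The clade {Beta, Zeta} is supported by gular pouch: its derived state 'yes' occurs in exactly those taxa and in no other taxon (including the outgroup).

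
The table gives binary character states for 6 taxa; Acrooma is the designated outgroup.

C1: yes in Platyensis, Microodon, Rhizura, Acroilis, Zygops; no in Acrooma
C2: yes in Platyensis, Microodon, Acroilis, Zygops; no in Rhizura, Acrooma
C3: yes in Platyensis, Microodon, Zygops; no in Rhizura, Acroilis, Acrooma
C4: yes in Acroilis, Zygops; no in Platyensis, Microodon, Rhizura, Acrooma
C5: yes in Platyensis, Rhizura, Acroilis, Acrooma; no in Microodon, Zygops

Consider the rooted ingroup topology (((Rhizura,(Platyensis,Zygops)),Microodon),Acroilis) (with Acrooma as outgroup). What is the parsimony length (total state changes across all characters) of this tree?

Map each character onto (((Rhizura,(Platyensis,Zygops)),Microodon),Acroilis) (rooted by Acrooma) and count the minimum state changes it requires (Fitch parsimony):
C1: 1; C2: 2; C3: 2; C4: 2; C5: 2.
Total tree length = 9.

9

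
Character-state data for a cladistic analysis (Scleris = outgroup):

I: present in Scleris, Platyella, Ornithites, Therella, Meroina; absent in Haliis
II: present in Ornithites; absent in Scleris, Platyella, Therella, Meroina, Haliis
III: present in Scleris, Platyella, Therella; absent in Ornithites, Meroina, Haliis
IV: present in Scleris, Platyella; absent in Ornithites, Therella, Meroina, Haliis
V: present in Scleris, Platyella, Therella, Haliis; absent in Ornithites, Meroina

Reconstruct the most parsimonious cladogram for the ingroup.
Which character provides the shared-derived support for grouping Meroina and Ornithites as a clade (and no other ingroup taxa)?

V

Character polarity is set by the outgroup: the derived state is whichever differs from the outgroup's state, so for I, III, IV, V the derived state is 'absent', and for the remaining characters it is 'present'.
I (derived state 'absent') is unique to Haliis (autapomorphy; uninformative for grouping).
II (derived state 'present') is unique to Ornithites (autapomorphy; uninformative for grouping).
III: derived state 'absent' in Haliis, Meroina, and Ornithites only — synapomorphy for {Haliis, Meroina, Ornithites}.
IV (derived state 'absent') is shared by Haliis, Meroina, Ornithites, and Therella — a synapomorphy uniting that clade.
V (derived state 'absent') is shared by Meroina and Ornithites — a synapomorphy uniting that clade.
Most parsimonious ingroup topology: (Platyella,(((Ornithites,Meroina),Haliis),Therella)).
The clade {Meroina, Ornithites} is supported by V: its derived state 'absent' occurs in exactly those taxa and in no other taxon (including the outgroup).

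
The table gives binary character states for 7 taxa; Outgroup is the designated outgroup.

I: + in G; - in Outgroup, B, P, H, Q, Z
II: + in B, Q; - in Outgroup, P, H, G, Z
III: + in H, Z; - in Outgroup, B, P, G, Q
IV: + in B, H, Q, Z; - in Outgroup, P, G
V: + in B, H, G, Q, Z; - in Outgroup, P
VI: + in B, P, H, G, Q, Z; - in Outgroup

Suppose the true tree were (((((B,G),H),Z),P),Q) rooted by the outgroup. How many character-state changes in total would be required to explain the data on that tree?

Map each character onto (((((B,G),H),Z),P),Q) (rooted by Outgroup) and count the minimum state changes it requires (Fitch parsimony):
I: 1; II: 2; III: 2; IV: 3; V: 2; VI: 1.
Total tree length = 11.

11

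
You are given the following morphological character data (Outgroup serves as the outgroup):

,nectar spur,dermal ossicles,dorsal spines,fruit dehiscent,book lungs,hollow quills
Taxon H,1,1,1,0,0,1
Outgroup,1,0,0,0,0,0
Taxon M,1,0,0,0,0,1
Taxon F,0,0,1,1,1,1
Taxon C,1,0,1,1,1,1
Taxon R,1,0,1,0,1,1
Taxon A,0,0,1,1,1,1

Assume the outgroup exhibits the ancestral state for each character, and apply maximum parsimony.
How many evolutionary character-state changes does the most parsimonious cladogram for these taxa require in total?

Character polarity is set by the outgroup: the derived state is whichever differs from the outgroup's state, so for nectar spur the derived state is '0', and for the remaining characters it is '1'.
nectar spur: derived state '0' in Taxon A and Taxon F only — synapomorphy for {Taxon A, Taxon F}.
dermal ossicles (derived state '1') is unique to Taxon H (autapomorphy; uninformative for grouping).
Only Taxon A, Taxon C, Taxon F, Taxon H, and Taxon R show the derived state '1' for dorsal spines, supporting them as a clade.
Only Taxon A, Taxon C, and Taxon F show the derived state '1' for fruit dehiscent, supporting them as a clade.
book lungs: derived state '1' in Taxon A, Taxon C, Taxon F, and Taxon R only — synapomorphy for {Taxon A, Taxon C, Taxon F, Taxon R}.
hollow quills (derived state '1') is shared by all ingroup taxa — unites the whole ingroup.
Most parsimonious ingroup topology: (Taxon M,(((Taxon C,(Taxon F,Taxon A)),Taxon R),Taxon H)).
Changes per character on this tree: nectar spur: 1; dermal ossicles: 1; dorsal spines: 1; fruit dehiscent: 1; book lungs: 1; hollow quills: 1.
Total = 6.

6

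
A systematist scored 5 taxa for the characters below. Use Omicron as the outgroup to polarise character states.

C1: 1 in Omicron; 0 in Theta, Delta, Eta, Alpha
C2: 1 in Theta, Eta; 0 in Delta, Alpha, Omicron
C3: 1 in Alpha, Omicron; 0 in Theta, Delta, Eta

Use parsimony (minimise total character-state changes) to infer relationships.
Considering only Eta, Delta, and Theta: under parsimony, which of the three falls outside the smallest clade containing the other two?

Character polarity is set by the outgroup: the derived state is whichever differs from the outgroup's state, so for C1, C3 the derived state is '0', and for the remaining characters it is '1'.
All ingroup taxa share the derived state '0' for C1; it defines the ingroup but does not resolve relationships within it.
C2 (derived state '1') is shared by Eta and Theta — a synapomorphy uniting that clade.
C3: derived state '0' in Delta, Eta, and Theta only — synapomorphy for {Delta, Eta, Theta}.
Most parsimonious ingroup topology: (((Eta,Theta),Delta),Alpha).
Eta and Theta share a more recent common ancestor with each other than either does with Delta, so Delta is the least closely related of the three.

Delta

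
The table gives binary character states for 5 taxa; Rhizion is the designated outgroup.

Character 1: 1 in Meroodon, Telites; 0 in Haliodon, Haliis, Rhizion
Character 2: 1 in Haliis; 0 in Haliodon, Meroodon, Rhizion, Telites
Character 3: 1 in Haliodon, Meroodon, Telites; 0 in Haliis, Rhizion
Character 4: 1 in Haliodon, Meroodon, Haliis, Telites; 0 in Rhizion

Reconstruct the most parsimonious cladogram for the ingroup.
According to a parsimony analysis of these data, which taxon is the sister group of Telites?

Meroodon

The outgroup has state '0' for every character, so '1' is the derived state throughout.
Only Meroodon and Telites show the derived state '1' for Character 1, supporting them as a clade.
Character 2: derived state '1' in Haliis only — an autapomorphy, so it tells us nothing about relationships among taxa.
Only Haliodon, Meroodon, and Telites show the derived state '1' for Character 3, supporting them as a clade.
All ingroup taxa share the derived state '1' for Character 4; it defines the ingroup but does not resolve relationships within it.
Most parsimonious ingroup topology: (Haliis,((Telites,Meroodon),Haliodon)).
Telites and Meroodon form a cherry on this tree, so they are sister taxa.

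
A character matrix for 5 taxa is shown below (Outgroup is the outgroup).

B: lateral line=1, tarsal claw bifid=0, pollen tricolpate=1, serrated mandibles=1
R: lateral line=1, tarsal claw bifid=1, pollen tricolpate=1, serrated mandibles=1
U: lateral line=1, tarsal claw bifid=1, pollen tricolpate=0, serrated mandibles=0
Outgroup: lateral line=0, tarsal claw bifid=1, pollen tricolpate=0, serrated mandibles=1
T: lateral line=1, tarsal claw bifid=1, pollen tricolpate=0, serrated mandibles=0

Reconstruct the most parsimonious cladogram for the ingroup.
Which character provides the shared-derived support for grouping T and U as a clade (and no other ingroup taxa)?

Character polarity is set by the outgroup: the derived state is whichever differs from the outgroup's state, so for tarsal claw bifid, serrated mandibles the derived state is '0', and for the remaining characters it is '1'.
All ingroup taxa share the derived state '1' for lateral line; it defines the ingroup but does not resolve relationships within it.
tarsal claw bifid: derived state '0' in B only — an autapomorphy, so it tells us nothing about relationships among taxa.
pollen tricolpate: derived state '1' in B and R only — synapomorphy for {B, R}.
Only T and U show the derived state '0' for serrated mandibles, supporting them as a clade.
Most parsimonious ingroup topology: ((R,B),(T,U)).
The clade {T, U} is supported by serrated mandibles: its derived state '0' occurs in exactly those taxa and in no other taxon (including the outgroup).

serrated mandibles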